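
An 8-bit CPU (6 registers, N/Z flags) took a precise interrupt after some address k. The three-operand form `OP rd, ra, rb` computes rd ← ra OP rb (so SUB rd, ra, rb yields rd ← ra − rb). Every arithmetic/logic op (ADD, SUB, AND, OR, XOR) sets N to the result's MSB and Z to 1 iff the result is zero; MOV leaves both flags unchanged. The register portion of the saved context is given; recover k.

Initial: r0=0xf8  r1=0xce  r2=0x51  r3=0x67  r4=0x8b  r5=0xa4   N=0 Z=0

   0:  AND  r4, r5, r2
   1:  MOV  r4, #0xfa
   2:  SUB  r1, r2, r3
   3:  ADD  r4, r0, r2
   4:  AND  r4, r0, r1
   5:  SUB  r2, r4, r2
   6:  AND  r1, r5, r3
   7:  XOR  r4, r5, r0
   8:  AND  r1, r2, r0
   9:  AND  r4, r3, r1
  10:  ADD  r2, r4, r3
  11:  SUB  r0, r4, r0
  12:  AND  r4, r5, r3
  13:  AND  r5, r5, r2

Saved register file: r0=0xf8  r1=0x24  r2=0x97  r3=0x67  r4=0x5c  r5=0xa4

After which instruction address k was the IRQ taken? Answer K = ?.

after  0: r0=0xf8 r1=0xce r2=0x51 r3=0x67 r4=0x00 r5=0xa4  N=0 Z=1
after  1: r0=0xf8 r1=0xce r2=0x51 r3=0x67 r4=0xfa r5=0xa4  N=0 Z=1
after  2: r0=0xf8 r1=0xea r2=0x51 r3=0x67 r4=0xfa r5=0xa4  N=1 Z=0
after  3: r0=0xf8 r1=0xea r2=0x51 r3=0x67 r4=0x49 r5=0xa4  N=0 Z=0
after  4: r0=0xf8 r1=0xea r2=0x51 r3=0x67 r4=0xe8 r5=0xa4  N=1 Z=0
after  5: r0=0xf8 r1=0xea r2=0x97 r3=0x67 r4=0xe8 r5=0xa4  N=1 Z=0
after  6: r0=0xf8 r1=0x24 r2=0x97 r3=0x67 r4=0xe8 r5=0xa4  N=0 Z=0
after  7: r0=0xf8 r1=0x24 r2=0x97 r3=0x67 r4=0x5c r5=0xa4  N=0 Z=0
-- IRQ taken; context saved, return-PC = 8 --

K = 7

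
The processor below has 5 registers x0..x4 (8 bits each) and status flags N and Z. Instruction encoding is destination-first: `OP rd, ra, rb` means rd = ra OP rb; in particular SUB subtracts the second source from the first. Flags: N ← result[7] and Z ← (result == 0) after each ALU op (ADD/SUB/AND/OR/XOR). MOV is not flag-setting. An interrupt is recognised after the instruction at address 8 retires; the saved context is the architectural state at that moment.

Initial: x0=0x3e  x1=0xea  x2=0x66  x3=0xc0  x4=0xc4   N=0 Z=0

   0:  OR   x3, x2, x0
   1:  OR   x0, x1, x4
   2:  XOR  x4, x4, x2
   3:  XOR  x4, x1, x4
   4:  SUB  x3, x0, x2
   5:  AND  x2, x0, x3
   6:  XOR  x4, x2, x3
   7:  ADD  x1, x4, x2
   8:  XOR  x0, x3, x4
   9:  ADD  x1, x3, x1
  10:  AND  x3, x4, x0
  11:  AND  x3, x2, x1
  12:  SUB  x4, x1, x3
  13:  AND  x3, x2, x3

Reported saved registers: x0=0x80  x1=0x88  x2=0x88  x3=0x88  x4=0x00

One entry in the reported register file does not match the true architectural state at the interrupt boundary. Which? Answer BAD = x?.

after  0: x0=0x3e x1=0xea x2=0x66 x3=0x7e x4=0xc4  N=0 Z=0
after  1: x0=0xee x1=0xea x2=0x66 x3=0x7e x4=0xc4  N=1 Z=0
after  2: x0=0xee x1=0xea x2=0x66 x3=0x7e x4=0xa2  N=1 Z=0
after  3: x0=0xee x1=0xea x2=0x66 x3=0x7e x4=0x48  N=0 Z=0
after  4: x0=0xee x1=0xea x2=0x66 x3=0x88 x4=0x48  N=1 Z=0
after  5: x0=0xee x1=0xea x2=0x88 x3=0x88 x4=0x48  N=1 Z=0
after  6: x0=0xee x1=0xea x2=0x88 x3=0x88 x4=0x00  N=0 Z=1
after  7: x0=0xee x1=0x88 x2=0x88 x3=0x88 x4=0x00  N=1 Z=0
after  8: x0=0x88 x1=0x88 x2=0x88 x3=0x88 x4=0x00  N=1 Z=0
-- IRQ taken; context saved, return-PC = 9 --
mismatch: x0: reported 0x80 vs actual 0x88

BAD = x0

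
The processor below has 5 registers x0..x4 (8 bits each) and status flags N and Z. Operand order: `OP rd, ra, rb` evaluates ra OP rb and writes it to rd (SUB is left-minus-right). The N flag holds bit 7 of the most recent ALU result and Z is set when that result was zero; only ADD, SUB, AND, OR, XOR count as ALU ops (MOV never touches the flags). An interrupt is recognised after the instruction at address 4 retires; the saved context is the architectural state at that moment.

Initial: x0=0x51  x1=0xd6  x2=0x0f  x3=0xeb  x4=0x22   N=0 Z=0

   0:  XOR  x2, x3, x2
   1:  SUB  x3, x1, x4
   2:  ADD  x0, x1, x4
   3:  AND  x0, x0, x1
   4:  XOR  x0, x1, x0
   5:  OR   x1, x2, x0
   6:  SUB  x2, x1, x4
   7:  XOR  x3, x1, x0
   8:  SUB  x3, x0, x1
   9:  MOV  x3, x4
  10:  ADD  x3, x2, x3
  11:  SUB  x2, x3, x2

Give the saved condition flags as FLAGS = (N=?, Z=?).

after  0: x0=0x51 x1=0xd6 x2=0xe4 x3=0xeb x4=0x22  N=1 Z=0
after  1: x0=0x51 x1=0xd6 x2=0xe4 x3=0xb4 x4=0x22  N=1 Z=0
after  2: x0=0xf8 x1=0xd6 x2=0xe4 x3=0xb4 x4=0x22  N=1 Z=0
after  3: x0=0xd0 x1=0xd6 x2=0xe4 x3=0xb4 x4=0x22  N=1 Z=0
after  4: x0=0x06 x1=0xd6 x2=0xe4 x3=0xb4 x4=0x22  N=0 Z=0
-- IRQ taken; context saved, return-PC = 5 --

FLAGS = (N=0, Z=0)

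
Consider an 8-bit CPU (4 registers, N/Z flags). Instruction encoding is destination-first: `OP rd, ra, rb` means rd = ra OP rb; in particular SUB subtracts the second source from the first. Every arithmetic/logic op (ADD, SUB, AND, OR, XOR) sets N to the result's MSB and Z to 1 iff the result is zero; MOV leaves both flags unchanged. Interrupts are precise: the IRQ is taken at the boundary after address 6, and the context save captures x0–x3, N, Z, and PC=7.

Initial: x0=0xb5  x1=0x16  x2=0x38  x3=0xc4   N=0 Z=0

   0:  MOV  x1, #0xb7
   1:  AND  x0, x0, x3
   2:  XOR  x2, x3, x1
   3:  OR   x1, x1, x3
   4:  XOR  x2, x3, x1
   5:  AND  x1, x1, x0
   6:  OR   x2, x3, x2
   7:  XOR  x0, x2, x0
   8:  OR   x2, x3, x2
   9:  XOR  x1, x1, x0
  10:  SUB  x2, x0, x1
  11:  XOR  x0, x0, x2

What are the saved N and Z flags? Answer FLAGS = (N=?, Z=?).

after  0: x0=0xb5 x1=0xb7 x2=0x38 x3=0xc4  N=0 Z=0
after  1: x0=0x84 x1=0xb7 x2=0x38 x3=0xc4  N=1 Z=0
after  2: x0=0x84 x1=0xb7 x2=0x73 x3=0xc4  N=0 Z=0
after  3: x0=0x84 x1=0xf7 x2=0x73 x3=0xc4  N=1 Z=0
after  4: x0=0x84 x1=0xf7 x2=0x33 x3=0xc4  N=0 Z=0
after  5: x0=0x84 x1=0x84 x2=0x33 x3=0xc4  N=1 Z=0
after  6: x0=0x84 x1=0x84 x2=0xf7 x3=0xc4  N=1 Z=0
-- IRQ taken; context saved, return-PC = 7 --

FLAGS = (N=1, Z=0)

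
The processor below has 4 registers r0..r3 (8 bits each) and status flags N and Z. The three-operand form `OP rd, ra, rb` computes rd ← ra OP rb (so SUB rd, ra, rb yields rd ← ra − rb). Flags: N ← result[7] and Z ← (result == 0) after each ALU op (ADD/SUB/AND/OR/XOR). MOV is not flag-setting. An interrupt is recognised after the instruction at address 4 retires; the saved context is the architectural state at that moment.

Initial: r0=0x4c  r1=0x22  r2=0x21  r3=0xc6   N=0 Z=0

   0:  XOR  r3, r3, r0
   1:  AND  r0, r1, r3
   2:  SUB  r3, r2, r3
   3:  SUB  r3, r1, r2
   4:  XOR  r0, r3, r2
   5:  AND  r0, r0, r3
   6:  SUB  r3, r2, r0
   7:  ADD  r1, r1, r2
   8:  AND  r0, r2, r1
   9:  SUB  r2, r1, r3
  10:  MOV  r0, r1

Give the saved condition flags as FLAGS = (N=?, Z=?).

FLAGS = (N=0, Z=0)

after  0: r0=0x4c r1=0x22 r2=0x21 r3=0x8a  N=1 Z=0
after  1: r0=0x02 r1=0x22 r2=0x21 r3=0x8a  N=0 Z=0
after  2: r0=0x02 r1=0x22 r2=0x21 r3=0x97  N=1 Z=0
after  3: r0=0x02 r1=0x22 r2=0x21 r3=0x01  N=0 Z=0
after  4: r0=0x20 r1=0x22 r2=0x21 r3=0x01  N=0 Z=0
-- IRQ taken; context saved, return-PC = 5 --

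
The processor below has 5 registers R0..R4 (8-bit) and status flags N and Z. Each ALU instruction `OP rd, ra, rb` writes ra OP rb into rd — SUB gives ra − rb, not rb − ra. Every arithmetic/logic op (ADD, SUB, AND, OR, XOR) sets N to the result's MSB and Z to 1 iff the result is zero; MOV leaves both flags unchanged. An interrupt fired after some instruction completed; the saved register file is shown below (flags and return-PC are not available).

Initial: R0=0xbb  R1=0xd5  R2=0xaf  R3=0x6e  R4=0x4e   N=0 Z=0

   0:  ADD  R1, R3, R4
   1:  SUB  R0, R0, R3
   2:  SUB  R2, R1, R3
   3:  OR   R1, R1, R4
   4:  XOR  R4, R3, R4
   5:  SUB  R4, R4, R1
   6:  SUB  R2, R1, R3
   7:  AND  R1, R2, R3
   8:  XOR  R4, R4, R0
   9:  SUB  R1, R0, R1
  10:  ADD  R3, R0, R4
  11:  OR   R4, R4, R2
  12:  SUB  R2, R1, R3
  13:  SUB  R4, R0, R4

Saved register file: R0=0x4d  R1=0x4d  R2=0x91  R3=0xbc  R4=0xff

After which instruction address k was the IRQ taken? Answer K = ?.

K = 12

after  0: R0=0xbb R1=0xbc R2=0xaf R3=0x6e R4=0x4e  N=1 Z=0
after  1: R0=0x4d R1=0xbc R2=0xaf R3=0x6e R4=0x4e  N=0 Z=0
after  2: R0=0x4d R1=0xbc R2=0x4e R3=0x6e R4=0x4e  N=0 Z=0
after  3: R0=0x4d R1=0xfe R2=0x4e R3=0x6e R4=0x4e  N=1 Z=0
after  4: R0=0x4d R1=0xfe R2=0x4e R3=0x6e R4=0x20  N=0 Z=0
after  5: R0=0x4d R1=0xfe R2=0x4e R3=0x6e R4=0x22  N=0 Z=0
after  6: R0=0x4d R1=0xfe R2=0x90 R3=0x6e R4=0x22  N=1 Z=0
after  7: R0=0x4d R1=0x00 R2=0x90 R3=0x6e R4=0x22  N=0 Z=1
after  8: R0=0x4d R1=0x00 R2=0x90 R3=0x6e R4=0x6f  N=0 Z=0
after  9: R0=0x4d R1=0x4d R2=0x90 R3=0x6e R4=0x6f  N=0 Z=0
after 10: R0=0x4d R1=0x4d R2=0x90 R3=0xbc R4=0x6f  N=1 Z=0
after 11: R0=0x4d R1=0x4d R2=0x90 R3=0xbc R4=0xff  N=1 Z=0
after 12: R0=0x4d R1=0x4d R2=0x91 R3=0xbc R4=0xff  N=1 Z=0
-- IRQ taken; context saved, return-PC = 13 --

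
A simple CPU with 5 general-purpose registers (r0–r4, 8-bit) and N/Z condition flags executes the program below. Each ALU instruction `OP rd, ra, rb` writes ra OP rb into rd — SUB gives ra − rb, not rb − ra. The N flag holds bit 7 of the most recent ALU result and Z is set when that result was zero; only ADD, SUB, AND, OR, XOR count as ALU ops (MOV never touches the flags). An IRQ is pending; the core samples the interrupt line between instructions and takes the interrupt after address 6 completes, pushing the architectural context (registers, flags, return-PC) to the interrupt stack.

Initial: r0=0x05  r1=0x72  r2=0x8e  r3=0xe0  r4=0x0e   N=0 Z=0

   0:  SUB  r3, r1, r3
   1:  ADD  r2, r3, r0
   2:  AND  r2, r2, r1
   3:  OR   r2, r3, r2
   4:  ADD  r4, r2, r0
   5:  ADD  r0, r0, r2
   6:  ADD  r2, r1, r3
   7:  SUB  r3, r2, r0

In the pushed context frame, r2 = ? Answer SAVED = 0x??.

SAVED = 0x04

after  0: r0=0x05 r1=0x72 r2=0x8e r3=0x92 r4=0x0e  N=1 Z=0
after  1: r0=0x05 r1=0x72 r2=0x97 r3=0x92 r4=0x0e  N=1 Z=0
after  2: r0=0x05 r1=0x72 r2=0x12 r3=0x92 r4=0x0e  N=0 Z=0
after  3: r0=0x05 r1=0x72 r2=0x92 r3=0x92 r4=0x0e  N=1 Z=0
after  4: r0=0x05 r1=0x72 r2=0x92 r3=0x92 r4=0x97  N=1 Z=0
after  5: r0=0x97 r1=0x72 r2=0x92 r3=0x92 r4=0x97  N=1 Z=0
after  6: r0=0x97 r1=0x72 r2=0x04 r3=0x92 r4=0x97  N=0 Z=0
-- IRQ taken; context saved, return-PC = 7 --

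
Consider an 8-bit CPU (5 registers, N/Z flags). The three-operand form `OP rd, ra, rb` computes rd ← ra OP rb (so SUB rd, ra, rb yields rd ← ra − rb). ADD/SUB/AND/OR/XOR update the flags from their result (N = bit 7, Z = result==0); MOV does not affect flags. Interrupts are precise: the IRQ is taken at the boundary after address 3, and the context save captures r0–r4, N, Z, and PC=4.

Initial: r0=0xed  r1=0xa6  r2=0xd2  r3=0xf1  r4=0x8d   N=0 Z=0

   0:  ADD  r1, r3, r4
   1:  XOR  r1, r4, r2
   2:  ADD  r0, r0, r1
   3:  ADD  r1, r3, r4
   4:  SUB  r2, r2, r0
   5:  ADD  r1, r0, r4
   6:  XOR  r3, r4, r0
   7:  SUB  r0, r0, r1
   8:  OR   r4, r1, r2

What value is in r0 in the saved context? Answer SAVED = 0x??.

after  0: r0=0xed r1=0x7e r2=0xd2 r3=0xf1 r4=0x8d  N=0 Z=0
after  1: r0=0xed r1=0x5f r2=0xd2 r3=0xf1 r4=0x8d  N=0 Z=0
after  2: r0=0x4c r1=0x5f r2=0xd2 r3=0xf1 r4=0x8d  N=0 Z=0
after  3: r0=0x4c r1=0x7e r2=0xd2 r3=0xf1 r4=0x8d  N=0 Z=0
-- IRQ taken; context saved, return-PC = 4 --

SAVED = 0x4c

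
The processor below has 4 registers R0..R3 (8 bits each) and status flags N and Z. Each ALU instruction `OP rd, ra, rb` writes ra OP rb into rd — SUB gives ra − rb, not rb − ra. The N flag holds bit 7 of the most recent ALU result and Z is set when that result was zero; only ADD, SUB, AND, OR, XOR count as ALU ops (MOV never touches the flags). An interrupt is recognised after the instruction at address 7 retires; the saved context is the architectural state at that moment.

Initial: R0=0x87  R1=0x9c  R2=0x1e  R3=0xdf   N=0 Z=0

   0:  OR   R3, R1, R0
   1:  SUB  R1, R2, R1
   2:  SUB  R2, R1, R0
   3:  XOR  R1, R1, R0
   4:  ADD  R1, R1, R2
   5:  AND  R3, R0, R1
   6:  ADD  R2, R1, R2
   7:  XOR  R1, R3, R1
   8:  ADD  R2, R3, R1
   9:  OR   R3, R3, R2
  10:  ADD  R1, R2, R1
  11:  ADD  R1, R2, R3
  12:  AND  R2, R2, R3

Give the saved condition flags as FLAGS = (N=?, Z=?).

after  0: R0=0x87 R1=0x9c R2=0x1e R3=0x9f  N=1 Z=0
after  1: R0=0x87 R1=0x82 R2=0x1e R3=0x9f  N=1 Z=0
after  2: R0=0x87 R1=0x82 R2=0xfb R3=0x9f  N=1 Z=0
after  3: R0=0x87 R1=0x05 R2=0xfb R3=0x9f  N=0 Z=0
after  4: R0=0x87 R1=0x00 R2=0xfb R3=0x9f  N=0 Z=1
after  5: R0=0x87 R1=0x00 R2=0xfb R3=0x00  N=0 Z=1
after  6: R0=0x87 R1=0x00 R2=0xfb R3=0x00  N=1 Z=0
after  7: R0=0x87 R1=0x00 R2=0xfb R3=0x00  N=0 Z=1
-- IRQ taken; context saved, return-PC = 8 --

FLAGS = (N=0, Z=1)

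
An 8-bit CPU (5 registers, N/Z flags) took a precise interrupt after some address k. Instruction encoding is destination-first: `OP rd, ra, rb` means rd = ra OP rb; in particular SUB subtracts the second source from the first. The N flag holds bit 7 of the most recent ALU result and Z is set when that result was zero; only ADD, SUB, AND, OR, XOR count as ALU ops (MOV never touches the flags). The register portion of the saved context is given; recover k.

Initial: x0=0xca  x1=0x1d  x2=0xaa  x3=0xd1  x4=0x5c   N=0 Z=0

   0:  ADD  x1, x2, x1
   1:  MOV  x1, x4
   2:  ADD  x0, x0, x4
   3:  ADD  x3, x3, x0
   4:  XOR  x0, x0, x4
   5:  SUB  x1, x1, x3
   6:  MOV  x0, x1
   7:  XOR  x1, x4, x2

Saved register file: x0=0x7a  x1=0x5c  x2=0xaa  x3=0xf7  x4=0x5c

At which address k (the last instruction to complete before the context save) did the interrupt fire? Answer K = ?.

after  0: x0=0xca x1=0xc7 x2=0xaa x3=0xd1 x4=0x5c  N=1 Z=0
after  1: x0=0xca x1=0x5c x2=0xaa x3=0xd1 x4=0x5c  N=1 Z=0
after  2: x0=0x26 x1=0x5c x2=0xaa x3=0xd1 x4=0x5c  N=0 Z=0
after  3: x0=0x26 x1=0x5c x2=0xaa x3=0xf7 x4=0x5c  N=1 Z=0
after  4: x0=0x7a x1=0x5c x2=0xaa x3=0xf7 x4=0x5c  N=0 Z=0
-- IRQ taken; context saved, return-PC = 5 --

K = 4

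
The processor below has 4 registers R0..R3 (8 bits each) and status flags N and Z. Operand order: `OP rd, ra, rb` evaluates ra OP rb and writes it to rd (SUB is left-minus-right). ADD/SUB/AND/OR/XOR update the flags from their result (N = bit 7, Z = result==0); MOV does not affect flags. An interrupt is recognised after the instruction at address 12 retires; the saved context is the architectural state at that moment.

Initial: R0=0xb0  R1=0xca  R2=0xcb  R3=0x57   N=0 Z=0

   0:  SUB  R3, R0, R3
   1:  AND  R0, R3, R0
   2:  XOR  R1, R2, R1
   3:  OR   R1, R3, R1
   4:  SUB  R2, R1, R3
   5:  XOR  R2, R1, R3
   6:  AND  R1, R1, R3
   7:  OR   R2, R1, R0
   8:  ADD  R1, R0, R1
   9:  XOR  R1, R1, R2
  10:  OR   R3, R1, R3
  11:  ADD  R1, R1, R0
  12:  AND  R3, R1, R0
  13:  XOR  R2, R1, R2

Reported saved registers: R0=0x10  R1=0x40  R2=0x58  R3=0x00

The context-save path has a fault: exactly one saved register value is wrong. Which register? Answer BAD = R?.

BAD = R2

after  0: R0=0xb0 R1=0xca R2=0xcb R3=0x59  N=0 Z=0
after  1: R0=0x10 R1=0xca R2=0xcb R3=0x59  N=0 Z=0
after  2: R0=0x10 R1=0x01 R2=0xcb R3=0x59  N=0 Z=0
after  3: R0=0x10 R1=0x59 R2=0xcb R3=0x59  N=0 Z=0
after  4: R0=0x10 R1=0x59 R2=0x00 R3=0x59  N=0 Z=1
after  5: R0=0x10 R1=0x59 R2=0x00 R3=0x59  N=0 Z=1
after  6: R0=0x10 R1=0x59 R2=0x00 R3=0x59  N=0 Z=0
after  7: R0=0x10 R1=0x59 R2=0x59 R3=0x59  N=0 Z=0
after  8: R0=0x10 R1=0x69 R2=0x59 R3=0x59  N=0 Z=0
after  9: R0=0x10 R1=0x30 R2=0x59 R3=0x59  N=0 Z=0
after 10: R0=0x10 R1=0x30 R2=0x59 R3=0x79  N=0 Z=0
after 11: R0=0x10 R1=0x40 R2=0x59 R3=0x79  N=0 Z=0
after 12: R0=0x10 R1=0x40 R2=0x59 R3=0x00  N=0 Z=1
-- IRQ taken; context saved, return-PC = 13 --
mismatch: R2: reported 0x58 vs actual 0x59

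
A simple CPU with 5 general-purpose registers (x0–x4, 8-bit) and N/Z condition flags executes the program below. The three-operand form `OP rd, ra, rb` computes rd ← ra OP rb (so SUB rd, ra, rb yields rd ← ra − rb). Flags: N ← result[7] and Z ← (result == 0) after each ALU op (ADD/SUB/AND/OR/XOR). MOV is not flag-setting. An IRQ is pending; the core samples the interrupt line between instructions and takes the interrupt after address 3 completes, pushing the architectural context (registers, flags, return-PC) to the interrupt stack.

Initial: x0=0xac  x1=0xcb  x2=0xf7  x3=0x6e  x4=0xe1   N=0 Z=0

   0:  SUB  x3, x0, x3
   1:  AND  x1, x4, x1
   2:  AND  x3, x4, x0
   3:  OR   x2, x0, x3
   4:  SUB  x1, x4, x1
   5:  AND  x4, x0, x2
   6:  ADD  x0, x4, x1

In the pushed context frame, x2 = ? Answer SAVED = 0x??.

SAVED = 0xac

after  0: x0=0xac x1=0xcb x2=0xf7 x3=0x3e x4=0xe1  N=0 Z=0
after  1: x0=0xac x1=0xc1 x2=0xf7 x3=0x3e x4=0xe1  N=1 Z=0
after  2: x0=0xac x1=0xc1 x2=0xf7 x3=0xa0 x4=0xe1  N=1 Z=0
after  3: x0=0xac x1=0xc1 x2=0xac x3=0xa0 x4=0xe1  N=1 Z=0
-- IRQ taken; context saved, return-PC = 4 --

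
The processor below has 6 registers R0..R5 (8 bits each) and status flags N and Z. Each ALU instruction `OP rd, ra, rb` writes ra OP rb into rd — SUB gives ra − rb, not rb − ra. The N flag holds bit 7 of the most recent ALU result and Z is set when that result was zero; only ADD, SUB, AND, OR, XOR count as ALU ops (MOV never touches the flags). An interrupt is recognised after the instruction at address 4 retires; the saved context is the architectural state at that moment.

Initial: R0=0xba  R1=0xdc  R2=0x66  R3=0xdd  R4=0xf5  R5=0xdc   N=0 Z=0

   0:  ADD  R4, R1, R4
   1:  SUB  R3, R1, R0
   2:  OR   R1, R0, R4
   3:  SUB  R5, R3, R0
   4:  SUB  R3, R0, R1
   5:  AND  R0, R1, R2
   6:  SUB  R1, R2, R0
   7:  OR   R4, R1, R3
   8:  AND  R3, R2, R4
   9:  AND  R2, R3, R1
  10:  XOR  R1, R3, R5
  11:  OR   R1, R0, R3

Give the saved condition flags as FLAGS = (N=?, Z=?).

after  0: R0=0xba R1=0xdc R2=0x66 R3=0xdd R4=0xd1 R5=0xdc  N=1 Z=0
after  1: R0=0xba R1=0xdc R2=0x66 R3=0x22 R4=0xd1 R5=0xdc  N=0 Z=0
after  2: R0=0xba R1=0xfb R2=0x66 R3=0x22 R4=0xd1 R5=0xdc  N=1 Z=0
after  3: R0=0xba R1=0xfb R2=0x66 R3=0x22 R4=0xd1 R5=0x68  N=0 Z=0
after  4: R0=0xba R1=0xfb R2=0x66 R3=0xbf R4=0xd1 R5=0x68  N=1 Z=0
-- IRQ taken; context saved, return-PC = 5 --

FLAGS = (N=1, Z=0)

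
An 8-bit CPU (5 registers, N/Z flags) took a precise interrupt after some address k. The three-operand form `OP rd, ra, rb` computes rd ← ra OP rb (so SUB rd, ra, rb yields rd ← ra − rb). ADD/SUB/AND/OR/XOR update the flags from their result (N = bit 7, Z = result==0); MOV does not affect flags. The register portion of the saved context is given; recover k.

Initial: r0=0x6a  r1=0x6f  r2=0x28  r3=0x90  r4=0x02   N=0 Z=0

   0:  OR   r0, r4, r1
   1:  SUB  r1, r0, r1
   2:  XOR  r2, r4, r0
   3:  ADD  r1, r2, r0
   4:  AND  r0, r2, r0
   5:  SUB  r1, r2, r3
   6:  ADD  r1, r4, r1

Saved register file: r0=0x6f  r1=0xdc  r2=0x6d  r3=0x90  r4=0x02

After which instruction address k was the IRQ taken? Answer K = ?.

K = 3

after  0: r0=0x6f r1=0x6f r2=0x28 r3=0x90 r4=0x02  N=0 Z=0
after  1: r0=0x6f r1=0x00 r2=0x28 r3=0x90 r4=0x02  N=0 Z=1
after  2: r0=0x6f r1=0x00 r2=0x6d r3=0x90 r4=0x02  N=0 Z=0
after  3: r0=0x6f r1=0xdc r2=0x6d r3=0x90 r4=0x02  N=1 Z=0
-- IRQ taken; context saved, return-PC = 4 --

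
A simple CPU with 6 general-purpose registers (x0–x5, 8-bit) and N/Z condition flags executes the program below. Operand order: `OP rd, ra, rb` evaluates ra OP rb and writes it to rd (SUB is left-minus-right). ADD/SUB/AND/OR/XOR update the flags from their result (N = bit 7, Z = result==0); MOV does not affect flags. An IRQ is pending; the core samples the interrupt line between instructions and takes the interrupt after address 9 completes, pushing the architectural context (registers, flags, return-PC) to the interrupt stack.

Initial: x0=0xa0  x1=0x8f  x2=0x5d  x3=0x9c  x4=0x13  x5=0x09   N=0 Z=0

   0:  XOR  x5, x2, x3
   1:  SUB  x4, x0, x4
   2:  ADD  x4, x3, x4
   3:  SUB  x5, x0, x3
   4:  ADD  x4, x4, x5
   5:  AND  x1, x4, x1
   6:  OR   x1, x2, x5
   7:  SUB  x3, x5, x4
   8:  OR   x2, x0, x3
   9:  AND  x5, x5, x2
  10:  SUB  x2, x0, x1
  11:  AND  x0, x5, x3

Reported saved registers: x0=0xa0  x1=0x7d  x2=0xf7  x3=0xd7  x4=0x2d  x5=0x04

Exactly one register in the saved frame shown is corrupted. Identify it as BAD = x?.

after  0: x0=0xa0 x1=0x8f x2=0x5d x3=0x9c x4=0x13 x5=0xc1  N=1 Z=0
after  1: x0=0xa0 x1=0x8f x2=0x5d x3=0x9c x4=0x8d x5=0xc1  N=1 Z=0
after  2: x0=0xa0 x1=0x8f x2=0x5d x3=0x9c x4=0x29 x5=0xc1  N=0 Z=0
after  3: x0=0xa0 x1=0x8f x2=0x5d x3=0x9c x4=0x29 x5=0x04  N=0 Z=0
after  4: x0=0xa0 x1=0x8f x2=0x5d x3=0x9c x4=0x2d x5=0x04  N=0 Z=0
after  5: x0=0xa0 x1=0x0d x2=0x5d x3=0x9c x4=0x2d x5=0x04  N=0 Z=0
after  6: x0=0xa0 x1=0x5d x2=0x5d x3=0x9c x4=0x2d x5=0x04  N=0 Z=0
after  7: x0=0xa0 x1=0x5d x2=0x5d x3=0xd7 x4=0x2d x5=0x04  N=1 Z=0
after  8: x0=0xa0 x1=0x5d x2=0xf7 x3=0xd7 x4=0x2d x5=0x04  N=1 Z=0
after  9: x0=0xa0 x1=0x5d x2=0xf7 x3=0xd7 x4=0x2d x5=0x04  N=0 Z=0
-- IRQ taken; context saved, return-PC = 10 --
mismatch: x1: reported 0x7d vs actual 0x5d

BAD = x1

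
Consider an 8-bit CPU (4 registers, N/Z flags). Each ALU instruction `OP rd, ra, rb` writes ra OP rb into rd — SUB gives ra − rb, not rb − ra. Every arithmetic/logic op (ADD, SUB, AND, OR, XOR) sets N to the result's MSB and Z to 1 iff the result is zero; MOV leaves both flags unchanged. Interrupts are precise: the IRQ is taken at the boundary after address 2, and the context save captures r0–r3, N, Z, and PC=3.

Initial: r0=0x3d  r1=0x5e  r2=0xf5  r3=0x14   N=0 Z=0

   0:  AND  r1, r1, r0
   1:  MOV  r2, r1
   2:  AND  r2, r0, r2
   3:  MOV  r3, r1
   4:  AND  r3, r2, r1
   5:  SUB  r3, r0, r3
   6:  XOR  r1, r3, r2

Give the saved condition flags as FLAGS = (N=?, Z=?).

after  0: r0=0x3d r1=0x1c r2=0xf5 r3=0x14  N=0 Z=0
after  1: r0=0x3d r1=0x1c r2=0x1c r3=0x14  N=0 Z=0
after  2: r0=0x3d r1=0x1c r2=0x1c r3=0x14  N=0 Z=0
-- IRQ taken; context saved, return-PC = 3 --

FLAGS = (N=0, Z=0)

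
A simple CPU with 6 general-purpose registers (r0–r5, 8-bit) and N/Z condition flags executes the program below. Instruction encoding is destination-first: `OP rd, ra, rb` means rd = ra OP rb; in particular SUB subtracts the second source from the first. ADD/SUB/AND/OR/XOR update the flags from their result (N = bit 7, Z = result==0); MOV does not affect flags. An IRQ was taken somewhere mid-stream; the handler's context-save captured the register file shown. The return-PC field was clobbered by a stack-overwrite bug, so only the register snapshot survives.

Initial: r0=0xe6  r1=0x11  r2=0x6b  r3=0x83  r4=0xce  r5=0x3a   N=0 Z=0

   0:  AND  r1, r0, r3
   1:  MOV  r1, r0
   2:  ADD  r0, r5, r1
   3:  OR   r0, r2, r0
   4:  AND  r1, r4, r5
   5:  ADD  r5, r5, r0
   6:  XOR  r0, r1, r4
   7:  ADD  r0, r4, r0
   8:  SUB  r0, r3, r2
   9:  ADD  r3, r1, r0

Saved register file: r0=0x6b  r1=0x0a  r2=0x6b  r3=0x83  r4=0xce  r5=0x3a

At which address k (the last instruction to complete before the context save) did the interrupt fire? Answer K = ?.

after  0: r0=0xe6 r1=0x82 r2=0x6b r3=0x83 r4=0xce r5=0x3a  N=1 Z=0
after  1: r0=0xe6 r1=0xe6 r2=0x6b r3=0x83 r4=0xce r5=0x3a  N=1 Z=0
after  2: r0=0x20 r1=0xe6 r2=0x6b r3=0x83 r4=0xce r5=0x3a  N=0 Z=0
after  3: r0=0x6b r1=0xe6 r2=0x6b r3=0x83 r4=0xce r5=0x3a  N=0 Z=0
after  4: r0=0x6b r1=0x0a r2=0x6b r3=0x83 r4=0xce r5=0x3a  N=0 Z=0
-- IRQ taken; context saved, return-PC = 5 --

K = 4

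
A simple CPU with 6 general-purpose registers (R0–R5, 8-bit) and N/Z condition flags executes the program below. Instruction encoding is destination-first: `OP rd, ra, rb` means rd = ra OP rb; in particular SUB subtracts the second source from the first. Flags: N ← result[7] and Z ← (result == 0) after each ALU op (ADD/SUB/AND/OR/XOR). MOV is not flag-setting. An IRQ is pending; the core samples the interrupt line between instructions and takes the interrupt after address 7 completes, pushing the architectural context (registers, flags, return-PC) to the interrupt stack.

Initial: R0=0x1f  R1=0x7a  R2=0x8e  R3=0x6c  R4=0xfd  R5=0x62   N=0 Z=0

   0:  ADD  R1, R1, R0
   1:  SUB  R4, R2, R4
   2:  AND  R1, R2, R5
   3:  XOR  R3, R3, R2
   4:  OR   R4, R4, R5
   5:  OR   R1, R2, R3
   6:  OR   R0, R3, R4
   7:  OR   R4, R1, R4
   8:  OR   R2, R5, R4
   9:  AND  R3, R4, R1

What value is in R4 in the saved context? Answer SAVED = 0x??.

SAVED = 0xff

after  0: R0=0x1f R1=0x99 R2=0x8e R3=0x6c R4=0xfd R5=0x62  N=1 Z=0
after  1: R0=0x1f R1=0x99 R2=0x8e R3=0x6c R4=0x91 R5=0x62  N=1 Z=0
after  2: R0=0x1f R1=0x02 R2=0x8e R3=0x6c R4=0x91 R5=0x62  N=0 Z=0
after  3: R0=0x1f R1=0x02 R2=0x8e R3=0xe2 R4=0x91 R5=0x62  N=1 Z=0
after  4: R0=0x1f R1=0x02 R2=0x8e R3=0xe2 R4=0xf3 R5=0x62  N=1 Z=0
after  5: R0=0x1f R1=0xee R2=0x8e R3=0xe2 R4=0xf3 R5=0x62  N=1 Z=0
after  6: R0=0xf3 R1=0xee R2=0x8e R3=0xe2 R4=0xf3 R5=0x62  N=1 Z=0
after  7: R0=0xf3 R1=0xee R2=0x8e R3=0xe2 R4=0xff R5=0x62  N=1 Z=0
-- IRQ taken; context saved, return-PC = 8 --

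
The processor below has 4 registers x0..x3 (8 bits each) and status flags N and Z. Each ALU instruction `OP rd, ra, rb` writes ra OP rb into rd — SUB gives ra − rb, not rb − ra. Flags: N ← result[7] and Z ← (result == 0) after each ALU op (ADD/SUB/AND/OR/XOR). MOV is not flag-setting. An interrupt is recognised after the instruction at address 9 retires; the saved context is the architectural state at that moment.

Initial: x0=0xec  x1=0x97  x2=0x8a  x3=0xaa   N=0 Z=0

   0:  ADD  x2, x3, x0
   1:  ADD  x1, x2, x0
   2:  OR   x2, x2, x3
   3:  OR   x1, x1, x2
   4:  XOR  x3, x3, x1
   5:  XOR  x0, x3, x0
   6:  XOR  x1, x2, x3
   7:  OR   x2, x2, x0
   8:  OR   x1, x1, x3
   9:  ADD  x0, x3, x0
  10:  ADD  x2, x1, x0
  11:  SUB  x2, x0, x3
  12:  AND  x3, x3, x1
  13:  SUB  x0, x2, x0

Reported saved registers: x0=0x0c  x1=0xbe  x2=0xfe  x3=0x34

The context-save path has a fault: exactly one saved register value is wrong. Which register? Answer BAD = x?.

BAD = x3

after  0: x0=0xec x1=0x97 x2=0x96 x3=0xaa  N=1 Z=0
after  1: x0=0xec x1=0x82 x2=0x96 x3=0xaa  N=1 Z=0
after  2: x0=0xec x1=0x82 x2=0xbe x3=0xaa  N=1 Z=0
after  3: x0=0xec x1=0xbe x2=0xbe x3=0xaa  N=1 Z=0
after  4: x0=0xec x1=0xbe x2=0xbe x3=0x14  N=0 Z=0
after  5: x0=0xf8 x1=0xbe x2=0xbe x3=0x14  N=1 Z=0
after  6: x0=0xf8 x1=0xaa x2=0xbe x3=0x14  N=1 Z=0
after  7: x0=0xf8 x1=0xaa x2=0xfe x3=0x14  N=1 Z=0
after  8: x0=0xf8 x1=0xbe x2=0xfe x3=0x14  N=1 Z=0
after  9: x0=0x0c x1=0xbe x2=0xfe x3=0x14  N=0 Z=0
-- IRQ taken; context saved, return-PC = 10 --
mismatch: x3: reported 0x34 vs actual 0x14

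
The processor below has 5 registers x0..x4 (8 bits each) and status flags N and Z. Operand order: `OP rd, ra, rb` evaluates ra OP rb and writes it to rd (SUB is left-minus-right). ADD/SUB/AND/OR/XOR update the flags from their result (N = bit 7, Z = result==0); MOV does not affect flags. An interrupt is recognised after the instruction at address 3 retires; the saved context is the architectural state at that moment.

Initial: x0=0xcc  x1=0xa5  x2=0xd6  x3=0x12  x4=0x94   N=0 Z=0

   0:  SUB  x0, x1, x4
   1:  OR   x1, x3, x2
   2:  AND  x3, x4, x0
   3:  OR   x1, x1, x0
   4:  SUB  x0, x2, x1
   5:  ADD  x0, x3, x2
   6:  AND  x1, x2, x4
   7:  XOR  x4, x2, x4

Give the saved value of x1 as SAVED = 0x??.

after  0: x0=0x11 x1=0xa5 x2=0xd6 x3=0x12 x4=0x94  N=0 Z=0
after  1: x0=0x11 x1=0xd6 x2=0xd6 x3=0x12 x4=0x94  N=1 Z=0
after  2: x0=0x11 x1=0xd6 x2=0xd6 x3=0x10 x4=0x94  N=0 Z=0
after  3: x0=0x11 x1=0xd7 x2=0xd6 x3=0x10 x4=0x94  N=1 Z=0
-- IRQ taken; context saved, return-PC = 4 --

SAVED = 0xd7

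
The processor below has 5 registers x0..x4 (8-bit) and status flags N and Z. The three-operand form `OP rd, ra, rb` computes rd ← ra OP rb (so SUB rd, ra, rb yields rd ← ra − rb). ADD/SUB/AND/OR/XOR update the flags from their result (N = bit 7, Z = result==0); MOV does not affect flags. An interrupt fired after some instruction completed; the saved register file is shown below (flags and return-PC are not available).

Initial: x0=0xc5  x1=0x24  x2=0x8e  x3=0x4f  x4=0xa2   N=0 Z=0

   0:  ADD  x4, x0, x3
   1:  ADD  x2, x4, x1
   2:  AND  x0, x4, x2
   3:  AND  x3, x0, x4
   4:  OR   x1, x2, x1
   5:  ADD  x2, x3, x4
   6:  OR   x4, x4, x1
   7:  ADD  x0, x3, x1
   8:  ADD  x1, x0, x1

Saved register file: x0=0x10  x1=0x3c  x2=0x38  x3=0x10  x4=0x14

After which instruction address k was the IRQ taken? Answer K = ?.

after  0: x0=0xc5 x1=0x24 x2=0x8e x3=0x4f x4=0x14  N=0 Z=0
after  1: x0=0xc5 x1=0x24 x2=0x38 x3=0x4f x4=0x14  N=0 Z=0
after  2: x0=0x10 x1=0x24 x2=0x38 x3=0x4f x4=0x14  N=0 Z=0
after  3: x0=0x10 x1=0x24 x2=0x38 x3=0x10 x4=0x14  N=0 Z=0
after  4: x0=0x10 x1=0x3c x2=0x38 x3=0x10 x4=0x14  N=0 Z=0
-- IRQ taken; context saved, return-PC = 5 --

K = 4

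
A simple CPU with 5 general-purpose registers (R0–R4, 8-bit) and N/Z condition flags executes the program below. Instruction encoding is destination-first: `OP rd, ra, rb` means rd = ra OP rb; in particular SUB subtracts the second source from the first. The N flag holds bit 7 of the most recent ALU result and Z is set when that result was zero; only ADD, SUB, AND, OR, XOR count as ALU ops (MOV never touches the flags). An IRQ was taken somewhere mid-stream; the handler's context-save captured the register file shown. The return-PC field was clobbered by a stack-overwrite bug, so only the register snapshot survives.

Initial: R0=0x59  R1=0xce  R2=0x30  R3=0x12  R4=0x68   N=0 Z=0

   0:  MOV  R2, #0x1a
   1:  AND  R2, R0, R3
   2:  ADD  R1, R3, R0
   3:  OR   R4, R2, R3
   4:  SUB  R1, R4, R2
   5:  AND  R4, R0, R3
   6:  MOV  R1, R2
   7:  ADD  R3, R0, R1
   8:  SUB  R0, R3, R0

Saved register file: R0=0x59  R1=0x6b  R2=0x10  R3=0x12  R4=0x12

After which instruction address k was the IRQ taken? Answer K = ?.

after  0: R0=0x59 R1=0xce R2=0x1a R3=0x12 R4=0x68  N=0 Z=0
after  1: R0=0x59 R1=0xce R2=0x10 R3=0x12 R4=0x68  N=0 Z=0
after  2: R0=0x59 R1=0x6b R2=0x10 R3=0x12 R4=0x68  N=0 Z=0
after  3: R0=0x59 R1=0x6b R2=0x10 R3=0x12 R4=0x12  N=0 Z=0
-- IRQ taken; context saved, return-PC = 4 --

K = 3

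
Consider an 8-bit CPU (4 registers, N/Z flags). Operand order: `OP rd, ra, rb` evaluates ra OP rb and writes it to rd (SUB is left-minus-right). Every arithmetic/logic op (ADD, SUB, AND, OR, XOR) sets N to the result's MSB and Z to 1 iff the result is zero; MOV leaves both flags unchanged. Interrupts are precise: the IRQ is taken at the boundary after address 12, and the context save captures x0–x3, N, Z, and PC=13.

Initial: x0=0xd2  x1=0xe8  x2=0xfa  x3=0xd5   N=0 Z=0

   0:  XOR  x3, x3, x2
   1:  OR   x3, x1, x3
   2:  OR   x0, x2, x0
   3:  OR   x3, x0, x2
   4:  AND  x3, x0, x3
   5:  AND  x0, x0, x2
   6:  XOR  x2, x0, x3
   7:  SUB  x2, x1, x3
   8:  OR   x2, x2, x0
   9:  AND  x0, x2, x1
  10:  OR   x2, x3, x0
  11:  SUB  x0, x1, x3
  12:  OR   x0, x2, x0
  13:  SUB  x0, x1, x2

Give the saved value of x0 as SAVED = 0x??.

SAVED = 0xfe

after  0: x0=0xd2 x1=0xe8 x2=0xfa x3=0x2f  N=0 Z=0
after  1: x0=0xd2 x1=0xe8 x2=0xfa x3=0xef  N=1 Z=0
after  2: x0=0xfa x1=0xe8 x2=0xfa x3=0xef  N=1 Z=0
after  3: x0=0xfa x1=0xe8 x2=0xfa x3=0xfa  N=1 Z=0
after  4: x0=0xfa x1=0xe8 x2=0xfa x3=0xfa  N=1 Z=0
after  5: x0=0xfa x1=0xe8 x2=0xfa x3=0xfa  N=1 Z=0
after  6: x0=0xfa x1=0xe8 x2=0x00 x3=0xfa  N=0 Z=1
after  7: x0=0xfa x1=0xe8 x2=0xee x3=0xfa  N=1 Z=0
after  8: x0=0xfa x1=0xe8 x2=0xfe x3=0xfa  N=1 Z=0
after  9: x0=0xe8 x1=0xe8 x2=0xfe x3=0xfa  N=1 Z=0
after 10: x0=0xe8 x1=0xe8 x2=0xfa x3=0xfa  N=1 Z=0
after 11: x0=0xee x1=0xe8 x2=0xfa x3=0xfa  N=1 Z=0
after 12: x0=0xfe x1=0xe8 x2=0xfa x3=0xfa  N=1 Z=0
-- IRQ taken; context saved, return-PC = 13 --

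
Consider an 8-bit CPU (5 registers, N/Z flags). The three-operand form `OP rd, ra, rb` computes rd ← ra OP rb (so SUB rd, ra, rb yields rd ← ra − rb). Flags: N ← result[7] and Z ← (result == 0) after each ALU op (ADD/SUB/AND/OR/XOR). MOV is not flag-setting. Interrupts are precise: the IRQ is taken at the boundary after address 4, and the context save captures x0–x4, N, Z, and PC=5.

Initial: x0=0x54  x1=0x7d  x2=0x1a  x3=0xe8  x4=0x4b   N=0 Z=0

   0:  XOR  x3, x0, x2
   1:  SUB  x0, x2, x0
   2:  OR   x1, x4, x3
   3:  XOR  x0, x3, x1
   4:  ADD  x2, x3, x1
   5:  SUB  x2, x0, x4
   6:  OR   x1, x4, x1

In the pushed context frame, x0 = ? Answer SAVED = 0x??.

SAVED = 0x01

after  0: x0=0x54 x1=0x7d x2=0x1a x3=0x4e x4=0x4b  N=0 Z=0
after  1: x0=0xc6 x1=0x7d x2=0x1a x3=0x4e x4=0x4b  N=1 Z=0
after  2: x0=0xc6 x1=0x4f x2=0x1a x3=0x4e x4=0x4b  N=0 Z=0
after  3: x0=0x01 x1=0x4f x2=0x1a x3=0x4e x4=0x4b  N=0 Z=0
after  4: x0=0x01 x1=0x4f x2=0x9d x3=0x4e x4=0x4b  N=1 Z=0
-- IRQ taken; context saved, return-PC = 5 --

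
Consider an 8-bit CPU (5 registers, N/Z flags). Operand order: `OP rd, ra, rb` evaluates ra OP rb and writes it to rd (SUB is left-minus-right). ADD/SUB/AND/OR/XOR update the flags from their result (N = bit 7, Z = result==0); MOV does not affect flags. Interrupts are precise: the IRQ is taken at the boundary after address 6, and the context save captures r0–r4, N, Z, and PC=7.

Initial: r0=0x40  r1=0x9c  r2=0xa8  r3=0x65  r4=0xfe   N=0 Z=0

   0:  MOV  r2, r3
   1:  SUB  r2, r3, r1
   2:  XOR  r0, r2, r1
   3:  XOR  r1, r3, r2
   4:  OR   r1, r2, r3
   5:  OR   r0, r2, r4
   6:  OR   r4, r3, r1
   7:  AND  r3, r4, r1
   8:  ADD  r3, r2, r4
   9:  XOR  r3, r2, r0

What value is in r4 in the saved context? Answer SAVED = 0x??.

SAVED = 0xed

after  0: r0=0x40 r1=0x9c r2=0x65 r3=0x65 r4=0xfe  N=0 Z=0
after  1: r0=0x40 r1=0x9c r2=0xc9 r3=0x65 r4=0xfe  N=1 Z=0
after  2: r0=0x55 r1=0x9c r2=0xc9 r3=0x65 r4=0xfe  N=0 Z=0
after  3: r0=0x55 r1=0xac r2=0xc9 r3=0x65 r4=0xfe  N=1 Z=0
after  4: r0=0x55 r1=0xed r2=0xc9 r3=0x65 r4=0xfe  N=1 Z=0
after  5: r0=0xff r1=0xed r2=0xc9 r3=0x65 r4=0xfe  N=1 Z=0
after  6: r0=0xff r1=0xed r2=0xc9 r3=0x65 r4=0xed  N=1 Z=0
-- IRQ taken; context saved, return-PC = 7 --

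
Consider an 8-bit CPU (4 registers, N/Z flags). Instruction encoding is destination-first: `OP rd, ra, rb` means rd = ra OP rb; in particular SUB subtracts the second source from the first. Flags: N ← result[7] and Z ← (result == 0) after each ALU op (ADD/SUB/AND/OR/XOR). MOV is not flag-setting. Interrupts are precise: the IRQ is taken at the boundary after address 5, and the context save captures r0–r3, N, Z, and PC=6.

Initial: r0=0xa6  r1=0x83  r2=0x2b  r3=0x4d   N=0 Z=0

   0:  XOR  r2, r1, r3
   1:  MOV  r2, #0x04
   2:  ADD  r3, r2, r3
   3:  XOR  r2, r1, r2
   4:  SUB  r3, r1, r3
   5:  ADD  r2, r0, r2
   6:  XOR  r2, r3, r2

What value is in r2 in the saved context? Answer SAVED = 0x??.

SAVED = 0x2d

after  0: r0=0xa6 r1=0x83 r2=0xce r3=0x4d  N=1 Z=0
after  1: r0=0xa6 r1=0x83 r2=0x04 r3=0x4d  N=1 Z=0
after  2: r0=0xa6 r1=0x83 r2=0x04 r3=0x51  N=0 Z=0
after  3: r0=0xa6 r1=0x83 r2=0x87 r3=0x51  N=1 Z=0
after  4: r0=0xa6 r1=0x83 r2=0x87 r3=0x32  N=0 Z=0
after  5: r0=0xa6 r1=0x83 r2=0x2d r3=0x32  N=0 Z=0
-- IRQ taken; context saved, return-PC = 6 --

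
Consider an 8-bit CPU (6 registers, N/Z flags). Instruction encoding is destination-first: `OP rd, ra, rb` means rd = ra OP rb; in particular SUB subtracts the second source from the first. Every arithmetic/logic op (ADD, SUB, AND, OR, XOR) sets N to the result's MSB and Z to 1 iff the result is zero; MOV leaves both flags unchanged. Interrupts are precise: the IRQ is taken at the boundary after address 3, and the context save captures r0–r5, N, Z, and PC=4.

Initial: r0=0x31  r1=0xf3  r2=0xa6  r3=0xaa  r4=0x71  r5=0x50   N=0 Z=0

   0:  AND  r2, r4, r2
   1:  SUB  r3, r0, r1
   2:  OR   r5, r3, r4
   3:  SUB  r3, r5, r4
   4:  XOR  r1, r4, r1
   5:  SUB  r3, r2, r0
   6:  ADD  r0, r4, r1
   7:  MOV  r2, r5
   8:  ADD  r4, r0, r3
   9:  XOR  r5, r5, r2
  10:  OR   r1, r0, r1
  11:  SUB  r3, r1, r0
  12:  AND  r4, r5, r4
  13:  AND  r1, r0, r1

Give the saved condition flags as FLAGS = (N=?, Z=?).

FLAGS = (N=0, Z=0)

after  0: r0=0x31 r1=0xf3 r2=0x20 r3=0xaa r4=0x71 r5=0x50  N=0 Z=0
after  1: r0=0x31 r1=0xf3 r2=0x20 r3=0x3e r4=0x71 r5=0x50  N=0 Z=0
after  2: r0=0x31 r1=0xf3 r2=0x20 r3=0x3e r4=0x71 r5=0x7f  N=0 Z=0
after  3: r0=0x31 r1=0xf3 r2=0x20 r3=0x0e r4=0x71 r5=0x7f  N=0 Z=0
-- IRQ taken; context saved, return-PC = 4 --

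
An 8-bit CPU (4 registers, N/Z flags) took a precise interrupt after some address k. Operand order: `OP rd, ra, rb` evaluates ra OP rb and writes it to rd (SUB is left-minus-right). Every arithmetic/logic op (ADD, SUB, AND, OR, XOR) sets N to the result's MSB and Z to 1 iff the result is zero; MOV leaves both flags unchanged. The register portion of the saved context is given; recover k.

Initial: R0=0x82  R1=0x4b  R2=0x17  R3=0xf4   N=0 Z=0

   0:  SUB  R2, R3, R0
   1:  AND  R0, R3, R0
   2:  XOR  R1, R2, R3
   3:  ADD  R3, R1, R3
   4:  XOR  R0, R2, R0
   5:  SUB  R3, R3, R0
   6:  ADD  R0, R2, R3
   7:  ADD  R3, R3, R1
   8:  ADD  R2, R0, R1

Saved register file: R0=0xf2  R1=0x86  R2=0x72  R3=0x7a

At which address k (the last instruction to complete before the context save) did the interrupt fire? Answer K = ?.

K = 4

after  0: R0=0x82 R1=0x4b R2=0x72 R3=0xf4  N=0 Z=0
after  1: R0=0x80 R1=0x4b R2=0x72 R3=0xf4  N=1 Z=0
after  2: R0=0x80 R1=0x86 R2=0x72 R3=0xf4  N=1 Z=0
after  3: R0=0x80 R1=0x86 R2=0x72 R3=0x7a  N=0 Z=0
after  4: R0=0xf2 R1=0x86 R2=0x72 R3=0x7a  N=1 Z=0
-- IRQ taken; context saved, return-PC = 5 --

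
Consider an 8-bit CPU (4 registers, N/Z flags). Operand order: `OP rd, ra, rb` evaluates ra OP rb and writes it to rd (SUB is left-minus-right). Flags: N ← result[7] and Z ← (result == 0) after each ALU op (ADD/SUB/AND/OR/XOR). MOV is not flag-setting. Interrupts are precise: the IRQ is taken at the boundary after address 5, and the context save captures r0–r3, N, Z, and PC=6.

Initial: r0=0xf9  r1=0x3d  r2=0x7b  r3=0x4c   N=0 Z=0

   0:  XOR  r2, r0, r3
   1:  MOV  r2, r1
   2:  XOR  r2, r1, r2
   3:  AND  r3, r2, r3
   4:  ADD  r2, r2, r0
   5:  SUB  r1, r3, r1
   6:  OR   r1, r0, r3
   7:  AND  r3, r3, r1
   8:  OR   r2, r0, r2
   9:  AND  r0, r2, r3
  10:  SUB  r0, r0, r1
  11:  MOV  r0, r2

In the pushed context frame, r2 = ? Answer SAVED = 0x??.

SAVED = 0xf9

after  0: r0=0xf9 r1=0x3d r2=0xb5 r3=0x4c  N=1 Z=0
after  1: r0=0xf9 r1=0x3d r2=0x3d r3=0x4c  N=1 Z=0
after  2: r0=0xf9 r1=0x3d r2=0x00 r3=0x4c  N=0 Z=1
after  3: r0=0xf9 r1=0x3d r2=0x00 r3=0x00  N=0 Z=1
after  4: r0=0xf9 r1=0x3d r2=0xf9 r3=0x00  N=1 Z=0
after  5: r0=0xf9 r1=0xc3 r2=0xf9 r3=0x00  N=1 Z=0
-- IRQ taken; context saved, return-PC = 6 --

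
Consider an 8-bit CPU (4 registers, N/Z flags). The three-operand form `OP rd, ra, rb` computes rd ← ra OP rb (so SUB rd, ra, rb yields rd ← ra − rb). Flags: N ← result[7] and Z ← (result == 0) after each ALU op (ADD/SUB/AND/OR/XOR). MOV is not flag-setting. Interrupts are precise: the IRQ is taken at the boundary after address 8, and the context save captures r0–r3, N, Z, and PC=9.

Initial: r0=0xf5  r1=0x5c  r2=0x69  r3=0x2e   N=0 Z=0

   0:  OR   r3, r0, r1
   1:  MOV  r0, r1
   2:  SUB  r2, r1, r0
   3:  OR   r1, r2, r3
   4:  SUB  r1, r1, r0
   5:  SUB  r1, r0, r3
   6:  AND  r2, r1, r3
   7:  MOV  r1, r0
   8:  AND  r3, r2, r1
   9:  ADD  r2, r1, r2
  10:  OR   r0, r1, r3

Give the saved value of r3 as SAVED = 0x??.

SAVED = 0x5c

after  0: r0=0xf5 r1=0x5c r2=0x69 r3=0xfd  N=1 Z=0
after  1: r0=0x5c r1=0x5c r2=0x69 r3=0xfd  N=1 Z=0
after  2: r0=0x5c r1=0x5c r2=0x00 r3=0xfd  N=0 Z=1
after  3: r0=0x5c r1=0xfd r2=0x00 r3=0xfd  N=1 Z=0
after  4: r0=0x5c r1=0xa1 r2=0x00 r3=0xfd  N=1 Z=0
after  5: r0=0x5c r1=0x5f r2=0x00 r3=0xfd  N=0 Z=0
after  6: r0=0x5c r1=0x5f r2=0x5d r3=0xfd  N=0 Z=0
after  7: r0=0x5c r1=0x5c r2=0x5d r3=0xfd  N=0 Z=0
after  8: r0=0x5c r1=0x5c r2=0x5d r3=0x5c  N=0 Z=0
-- IRQ taken; context saved, return-PC = 9 --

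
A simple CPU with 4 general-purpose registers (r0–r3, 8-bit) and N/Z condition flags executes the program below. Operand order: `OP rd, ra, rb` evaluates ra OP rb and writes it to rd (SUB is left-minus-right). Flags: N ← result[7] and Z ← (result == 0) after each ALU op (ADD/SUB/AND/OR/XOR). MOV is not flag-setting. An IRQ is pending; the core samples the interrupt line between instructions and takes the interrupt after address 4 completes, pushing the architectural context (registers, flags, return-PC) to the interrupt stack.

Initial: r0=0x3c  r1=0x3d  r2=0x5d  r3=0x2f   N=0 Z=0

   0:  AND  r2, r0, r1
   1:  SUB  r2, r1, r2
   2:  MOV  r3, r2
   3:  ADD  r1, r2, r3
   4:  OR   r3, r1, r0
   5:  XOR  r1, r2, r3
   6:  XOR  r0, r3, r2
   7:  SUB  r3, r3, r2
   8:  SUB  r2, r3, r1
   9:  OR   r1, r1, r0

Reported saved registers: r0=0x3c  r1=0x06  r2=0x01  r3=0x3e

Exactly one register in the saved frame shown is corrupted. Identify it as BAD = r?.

BAD = r1

after  0: r0=0x3c r1=0x3d r2=0x3c r3=0x2f  N=0 Z=0
after  1: r0=0x3c r1=0x3d r2=0x01 r3=0x2f  N=0 Z=0
after  2: r0=0x3c r1=0x3d r2=0x01 r3=0x01  N=0 Z=0
after  3: r0=0x3c r1=0x02 r2=0x01 r3=0x01  N=0 Z=0
after  4: r0=0x3c r1=0x02 r2=0x01 r3=0x3e  N=0 Z=0
-- IRQ taken; context saved, return-PC = 5 --
mismatch: r1: reported 0x06 vs actual 0x02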